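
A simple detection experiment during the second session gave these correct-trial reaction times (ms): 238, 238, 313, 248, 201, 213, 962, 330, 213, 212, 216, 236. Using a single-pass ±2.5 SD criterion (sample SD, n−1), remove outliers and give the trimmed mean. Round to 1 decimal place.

241.6 ms

n = 12, ΣRT = 3620, M = 301.667
Σ(x−M)² = 493506.67; s = √(493506.67/11) = 211.812
Cutoffs: 301.667 ± 2.5·211.812 → [-227.9, 831.2]
Outside: 962 → excluded.
Retained (n=11): Σ = 2658, mean = 2658/11 = 241.636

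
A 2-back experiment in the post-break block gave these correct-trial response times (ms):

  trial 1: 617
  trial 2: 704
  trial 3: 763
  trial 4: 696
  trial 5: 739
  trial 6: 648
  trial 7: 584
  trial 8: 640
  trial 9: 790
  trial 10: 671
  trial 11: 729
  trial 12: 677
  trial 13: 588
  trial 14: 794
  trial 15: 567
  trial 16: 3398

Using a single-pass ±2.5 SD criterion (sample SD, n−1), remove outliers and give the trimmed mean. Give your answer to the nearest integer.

680 ms

n = 16, ΣRT = 13605, M = 850.312
Σ(x−M)² = 6999253.44; s = √(6999253.44/15) = 683.094
Cutoffs: 850.312 ± 2.5·683.094 → [-857.4, 2558.0]
Outside: 3398 → excluded.
Retained (n=15): Σ = 10207, mean = 10207/15 = 680.467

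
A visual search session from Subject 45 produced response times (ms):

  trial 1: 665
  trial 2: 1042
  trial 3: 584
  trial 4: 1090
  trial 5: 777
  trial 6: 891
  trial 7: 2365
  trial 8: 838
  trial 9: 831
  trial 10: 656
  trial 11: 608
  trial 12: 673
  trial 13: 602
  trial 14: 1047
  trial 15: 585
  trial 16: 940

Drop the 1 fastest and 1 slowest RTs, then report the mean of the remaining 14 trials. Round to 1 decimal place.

803.2 ms

Sorted: 584, 585, 602, 608, 656, 665, 673, 777, 831, 838, 891, 940, 1042, 1047, 1090, 2365
Drop lowest 1 (584) and highest 1 (2365)
Remaining (n=14): Σ = 11245, mean = 11245/14 = 803.214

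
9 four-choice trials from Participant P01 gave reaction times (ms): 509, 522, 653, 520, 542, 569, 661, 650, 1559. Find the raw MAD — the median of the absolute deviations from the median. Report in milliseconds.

Sorted: 509, 520, 522, 542, 569, 650, 653, 661, 1559 → median = 569
|x − 569|: 60, 47, 84, 49, 27, 0, 92, 81, 990
Sorted deviations: 0, 27, 47, 49, 60, 81, 84, 92, 990 → MAD = 60

60 ms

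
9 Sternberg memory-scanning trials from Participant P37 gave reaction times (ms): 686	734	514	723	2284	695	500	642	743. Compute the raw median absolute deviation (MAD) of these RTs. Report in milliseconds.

Sorted: 500, 514, 642, 686, 695, 723, 734, 743, 2284 → median = 695
|x − 695|: 9, 39, 181, 28, 1589, 0, 195, 53, 48
Sorted deviations: 0, 9, 28, 39, 48, 53, 181, 195, 1589 → MAD = 48

48 ms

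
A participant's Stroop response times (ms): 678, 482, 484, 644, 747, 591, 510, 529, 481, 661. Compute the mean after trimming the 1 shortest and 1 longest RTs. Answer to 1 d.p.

572.4 ms

Sorted: 481, 482, 484, 510, 529, 591, 644, 661, 678, 747
Drop lowest 1 (481) and highest 1 (747)
Remaining (n=8): Σ = 4579, mean = 4579/8 = 572.375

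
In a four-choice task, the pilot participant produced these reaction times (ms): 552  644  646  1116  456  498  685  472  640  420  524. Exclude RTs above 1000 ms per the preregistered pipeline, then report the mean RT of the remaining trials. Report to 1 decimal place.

553.7 ms

Excluded: 1116
Retained (n=10): Σ = 5537
Mean = 5537/10 = 553.7000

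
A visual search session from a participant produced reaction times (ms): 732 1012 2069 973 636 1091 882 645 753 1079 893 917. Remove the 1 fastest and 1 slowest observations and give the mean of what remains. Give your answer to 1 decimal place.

897.7 ms

Sorted: 636, 645, 732, 753, 882, 893, 917, 973, 1012, 1079, 1091, 2069
Drop lowest 1 (636) and highest 1 (2069)
Remaining (n=10): Σ = 8977, mean = 8977/10 = 897.700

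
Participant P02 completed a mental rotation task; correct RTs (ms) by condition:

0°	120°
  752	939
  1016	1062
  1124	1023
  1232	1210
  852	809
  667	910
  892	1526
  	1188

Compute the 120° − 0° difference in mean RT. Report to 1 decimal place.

M(0°) = 6535/7 = 933.571
M(120°) = 8667/8 = 1083.375
Difference = 1083.375 − 933.571 = 149.804 ms

149.8 ms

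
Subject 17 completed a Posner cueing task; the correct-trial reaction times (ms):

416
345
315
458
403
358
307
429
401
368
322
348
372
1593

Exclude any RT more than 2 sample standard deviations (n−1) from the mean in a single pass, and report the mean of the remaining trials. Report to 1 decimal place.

n = 14, ΣRT = 6435, M = 459.643
Σ(x−M)² = 1409177.21; s = √(1409177.21/13) = 329.239
Cutoffs: 459.643 ± 2·329.239 → [-198.8, 1118.1]
Outside: 1593 → excluded.
Retained (n=13): Σ = 4842, mean = 4842/13 = 372.462

372.5 ms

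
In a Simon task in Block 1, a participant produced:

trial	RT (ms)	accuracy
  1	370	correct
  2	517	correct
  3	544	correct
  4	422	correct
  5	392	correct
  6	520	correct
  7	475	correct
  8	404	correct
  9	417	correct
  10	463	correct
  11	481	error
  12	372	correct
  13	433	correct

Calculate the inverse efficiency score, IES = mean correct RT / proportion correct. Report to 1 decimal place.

481.1 ms

Correct trials (n=12): 370, 517, 544, 422, 392, 520, 475, 404, 417, 463, 372, 433
Mean correct RT = 5329/12 = 444.0833 ms
Proportion correct = 12/13
IES = 444.0833 / (12/13) = 481.090 ms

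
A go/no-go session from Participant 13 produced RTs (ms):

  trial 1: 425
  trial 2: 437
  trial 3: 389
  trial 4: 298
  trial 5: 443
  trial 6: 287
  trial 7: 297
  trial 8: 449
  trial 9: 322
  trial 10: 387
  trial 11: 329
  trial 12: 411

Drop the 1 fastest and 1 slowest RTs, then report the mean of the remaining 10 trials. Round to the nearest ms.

374 ms

Sorted: 287, 297, 298, 322, 329, 387, 389, 411, 425, 437, 443, 449
Drop lowest 1 (287) and highest 1 (449)
Remaining (n=10): Σ = 3738, mean = 3738/10 = 373.800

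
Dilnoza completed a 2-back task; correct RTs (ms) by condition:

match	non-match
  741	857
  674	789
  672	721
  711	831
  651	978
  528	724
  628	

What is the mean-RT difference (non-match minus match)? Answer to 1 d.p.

M(match) = 4605/7 = 657.857
M(non-match) = 4900/6 = 816.667
Difference = 816.667 − 657.857 = 158.810 ms

158.8 ms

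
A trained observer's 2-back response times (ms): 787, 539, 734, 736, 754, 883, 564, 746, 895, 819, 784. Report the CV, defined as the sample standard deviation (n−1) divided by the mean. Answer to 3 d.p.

n = 11, Σ = 8241, M = 749.1818
Σ(x−M)² = 125593.636; s = √(125593.636/10) = 112.0686
CV = 112.0686 / 749.1818 = 0.14959

0.150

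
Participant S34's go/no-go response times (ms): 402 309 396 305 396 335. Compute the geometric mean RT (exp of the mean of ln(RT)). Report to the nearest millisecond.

355 ms

ln(RT): 5.9965, 5.7333, 5.9814, 5.7203, 5.9814, 5.8141
Mean ln(RT) = 35.2271/6 = 5.87118
Geometric mean = exp(5.87118) = 354.67 ms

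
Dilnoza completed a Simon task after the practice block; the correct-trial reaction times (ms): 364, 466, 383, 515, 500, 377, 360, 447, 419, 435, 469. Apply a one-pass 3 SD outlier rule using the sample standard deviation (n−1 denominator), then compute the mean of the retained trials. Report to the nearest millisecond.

n = 11, ΣRT = 4735, M = 430.455
Σ(x−M)² = 29648.73; s = √(29648.73/10) = 54.451
Cutoffs: 430.455 ± 3·54.451 → [267.1, 593.8]
No RTs fall outside the cutoffs; all 11 retained. Mean = 4735/11 = 430.455

430 ms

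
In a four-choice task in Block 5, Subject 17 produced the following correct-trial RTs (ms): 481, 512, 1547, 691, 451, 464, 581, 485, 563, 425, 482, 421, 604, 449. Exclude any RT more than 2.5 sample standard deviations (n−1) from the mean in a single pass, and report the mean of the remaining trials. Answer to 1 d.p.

n = 14, ΣRT = 8156, M = 582.571
Σ(x−M)² = 1077801.43; s = √(1077801.43/13) = 287.937
Cutoffs: 582.571 ± 2.5·287.937 → [-137.3, 1302.4]
Outside: 1547 → excluded.
Retained (n=13): Σ = 6609, mean = 6609/13 = 508.385

508.4 ms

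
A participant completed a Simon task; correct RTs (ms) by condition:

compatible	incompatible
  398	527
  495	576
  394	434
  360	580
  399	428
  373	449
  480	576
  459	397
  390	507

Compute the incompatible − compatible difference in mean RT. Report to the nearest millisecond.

M(compatible) = 3748/9 = 416.444
M(incompatible) = 4474/9 = 497.111
Difference = 497.111 − 416.444 = 80.667 ms

81 ms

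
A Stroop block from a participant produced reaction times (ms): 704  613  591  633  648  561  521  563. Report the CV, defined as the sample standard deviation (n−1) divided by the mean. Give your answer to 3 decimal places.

n = 8, Σ = 4834, M = 604.2500
Σ(x−M)² = 23445.500; s = √(23445.500/7) = 57.8736
CV = 57.8736 / 604.2500 = 0.09578

0.096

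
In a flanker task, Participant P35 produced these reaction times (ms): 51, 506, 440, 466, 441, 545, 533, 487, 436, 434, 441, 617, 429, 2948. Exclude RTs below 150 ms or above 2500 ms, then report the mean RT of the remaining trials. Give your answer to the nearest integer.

Excluded: 51, 2948
Retained (n=12): Σ = 5775
Mean = 5775/12 = 481.2500

481 ms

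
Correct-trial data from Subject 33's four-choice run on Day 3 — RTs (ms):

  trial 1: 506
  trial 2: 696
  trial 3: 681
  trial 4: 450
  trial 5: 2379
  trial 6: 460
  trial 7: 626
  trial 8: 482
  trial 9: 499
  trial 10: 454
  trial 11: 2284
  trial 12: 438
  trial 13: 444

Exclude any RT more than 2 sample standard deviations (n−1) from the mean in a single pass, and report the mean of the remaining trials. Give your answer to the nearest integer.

n = 13, ΣRT = 10399, M = 799.923
Σ(x−M)² = 5644506.92; s = √(5644506.92/12) = 685.839
Cutoffs: 799.923 ± 2·685.839 → [-571.8, 2171.6]
Outside: 2284, 2379 → excluded.
Retained (n=11): Σ = 5736, mean = 5736/11 = 521.455

521 ms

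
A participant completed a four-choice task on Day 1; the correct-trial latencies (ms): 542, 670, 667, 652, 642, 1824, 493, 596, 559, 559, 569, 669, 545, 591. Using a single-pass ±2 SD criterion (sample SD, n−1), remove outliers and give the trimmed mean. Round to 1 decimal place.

n = 14, ΣRT = 9578, M = 684.143
Σ(x−M)² = 1439931.71; s = √(1439931.71/13) = 332.812
Cutoffs: 684.143 ± 2·332.812 → [18.5, 1349.8]
Outside: 1824 → excluded.
Retained (n=13): Σ = 7754, mean = 7754/13 = 596.462

596.5 ms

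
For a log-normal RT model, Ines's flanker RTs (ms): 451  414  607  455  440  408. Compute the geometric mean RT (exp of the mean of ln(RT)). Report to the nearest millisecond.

458 ms

ln(RT): 6.1115, 6.0259, 6.4085, 6.1203, 6.0868, 6.0113
Mean ln(RT) = 36.7642/6 = 6.12737
Geometric mean = exp(6.12737) = 458.23 ms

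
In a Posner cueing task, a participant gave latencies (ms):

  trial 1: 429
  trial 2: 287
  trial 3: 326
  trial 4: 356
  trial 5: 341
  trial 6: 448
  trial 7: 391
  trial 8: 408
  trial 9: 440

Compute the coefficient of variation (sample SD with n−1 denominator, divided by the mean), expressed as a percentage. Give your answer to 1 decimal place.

14.7%

n = 9, Σ = 3426, M = 380.6667
Σ(x−M)² = 25188.000; s = √(25188.000/8) = 56.1115
CV = 56.1115 / 380.6667 = 0.14740 = 14.740%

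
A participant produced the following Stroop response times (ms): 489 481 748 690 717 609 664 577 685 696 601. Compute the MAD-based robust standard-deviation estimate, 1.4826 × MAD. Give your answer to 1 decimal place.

81.5 ms

Sorted: 481, 489, 577, 601, 609, 664, 685, 690, 696, 717, 748 → median = 664
|x − 664| sorted: 0, 21, 26, 32, 53, 55, 63, 84, 87, 175, 183 → MAD = 55
Robust SD ≈ 1.4826 × 55 = 81.543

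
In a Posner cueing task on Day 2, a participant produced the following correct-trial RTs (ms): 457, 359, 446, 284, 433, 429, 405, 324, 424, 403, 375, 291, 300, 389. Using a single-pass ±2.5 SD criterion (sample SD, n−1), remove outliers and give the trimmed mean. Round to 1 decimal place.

n = 14, ΣRT = 5319, M = 379.929
Σ(x−M)² = 45804.93; s = √(45804.93/13) = 59.359
Cutoffs: 379.929 ± 2.5·59.359 → [231.5, 528.3]
No RTs fall outside the cutoffs; all 14 retained. Mean = 5319/14 = 379.929

379.9 ms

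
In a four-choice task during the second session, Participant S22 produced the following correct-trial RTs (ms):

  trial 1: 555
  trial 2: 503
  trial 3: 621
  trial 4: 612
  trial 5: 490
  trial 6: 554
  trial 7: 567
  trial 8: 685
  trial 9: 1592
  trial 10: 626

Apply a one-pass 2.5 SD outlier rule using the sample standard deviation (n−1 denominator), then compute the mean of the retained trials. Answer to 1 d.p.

n = 10, ΣRT = 6805, M = 680.500
Σ(x−M)² = 954486.50; s = √(954486.50/9) = 325.659
Cutoffs: 680.500 ± 2.5·325.659 → [-133.6, 1494.6]
Outside: 1592 → excluded.
Retained (n=9): Σ = 5213, mean = 5213/9 = 579.222

579.2 ms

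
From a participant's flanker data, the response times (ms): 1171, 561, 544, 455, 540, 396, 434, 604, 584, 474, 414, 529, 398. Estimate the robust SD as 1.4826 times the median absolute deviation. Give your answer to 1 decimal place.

109.7 ms

Sorted: 396, 398, 414, 434, 455, 474, 529, 540, 544, 561, 584, 604, 1171 → median = 529
|x − 529| sorted: 0, 11, 15, 32, 55, 55, 74, 75, 95, 115, 131, 133, 642 → MAD = 74
Robust SD ≈ 1.4826 × 74 = 109.712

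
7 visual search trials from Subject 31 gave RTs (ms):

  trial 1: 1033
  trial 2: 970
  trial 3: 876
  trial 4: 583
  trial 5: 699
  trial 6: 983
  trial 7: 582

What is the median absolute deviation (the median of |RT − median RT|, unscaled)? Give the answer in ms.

Sorted: 582, 583, 699, 876, 970, 983, 1033 → median = 876
|x − 876|: 157, 94, 0, 293, 177, 107, 294
Sorted deviations: 0, 94, 107, 157, 177, 293, 294 → MAD = 157

157 ms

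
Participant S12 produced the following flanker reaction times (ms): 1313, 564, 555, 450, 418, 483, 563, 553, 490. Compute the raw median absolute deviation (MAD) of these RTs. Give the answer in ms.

Sorted: 418, 450, 483, 490, 553, 555, 563, 564, 1313 → median = 553
|x − 553|: 760, 11, 2, 103, 135, 70, 10, 0, 63
Sorted deviations: 0, 2, 10, 11, 63, 70, 103, 135, 760 → MAD = 63

63 ms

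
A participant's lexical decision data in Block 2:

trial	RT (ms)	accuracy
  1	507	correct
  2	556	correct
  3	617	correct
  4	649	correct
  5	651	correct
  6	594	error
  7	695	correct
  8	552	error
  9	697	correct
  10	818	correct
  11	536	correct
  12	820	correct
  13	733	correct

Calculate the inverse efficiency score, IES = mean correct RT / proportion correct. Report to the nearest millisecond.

782 ms

Correct trials (n=11): 507, 556, 617, 649, 651, 695, 697, 818, 536, 820, 733
Mean correct RT = 7279/11 = 661.7273 ms
Proportion correct = 11/13
IES = 661.7273 / (11/13) = 782.041 ms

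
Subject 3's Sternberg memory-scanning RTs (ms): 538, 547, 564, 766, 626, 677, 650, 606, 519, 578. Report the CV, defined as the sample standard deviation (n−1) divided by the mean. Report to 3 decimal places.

0.124

n = 10, Σ = 6071, M = 607.1000
Σ(x−M)² = 51186.900; s = √(51186.900/9) = 75.4151
CV = 75.4151 / 607.1000 = 0.12422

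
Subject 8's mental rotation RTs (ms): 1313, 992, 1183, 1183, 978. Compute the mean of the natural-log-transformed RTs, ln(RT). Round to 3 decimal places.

7.023

ln(RT): 7.1801, 6.8997, 7.0758, 7.0758, 6.8855
Σ ln(RT) = 35.1169
Mean = 35.1169/5 = 7.02338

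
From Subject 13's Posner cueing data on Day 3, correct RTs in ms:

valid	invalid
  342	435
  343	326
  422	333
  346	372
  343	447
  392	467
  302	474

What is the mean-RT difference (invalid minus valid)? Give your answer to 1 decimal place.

52.0 ms

M(valid) = 2490/7 = 355.714
M(invalid) = 2854/7 = 407.714
Difference = 407.714 − 355.714 = 52.000 ms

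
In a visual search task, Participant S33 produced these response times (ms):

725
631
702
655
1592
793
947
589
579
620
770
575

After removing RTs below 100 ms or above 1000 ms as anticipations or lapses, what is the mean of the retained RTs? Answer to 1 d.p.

689.6 ms

Excluded: 1592
Retained (n=11): Σ = 7586
Mean = 7586/11 = 689.6364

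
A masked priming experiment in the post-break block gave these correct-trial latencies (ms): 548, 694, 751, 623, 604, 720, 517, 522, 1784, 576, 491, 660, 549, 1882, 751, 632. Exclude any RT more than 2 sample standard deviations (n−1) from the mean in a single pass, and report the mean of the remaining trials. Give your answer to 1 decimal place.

n = 16, ΣRT = 12304, M = 769.000
Σ(x−M)² = 2693146.00; s = √(2693146.00/15) = 423.725
Cutoffs: 769.000 ± 2·423.725 → [-78.5, 1616.5]
Outside: 1784, 1882 → excluded.
Retained (n=14): Σ = 8638, mean = 8638/14 = 617.000

617.0 ms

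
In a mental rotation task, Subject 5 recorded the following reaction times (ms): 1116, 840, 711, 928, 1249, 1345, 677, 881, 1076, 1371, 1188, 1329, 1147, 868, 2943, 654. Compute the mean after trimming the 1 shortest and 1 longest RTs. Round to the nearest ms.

Sorted: 654, 677, 711, 840, 868, 881, 928, 1076, 1116, 1147, 1188, 1249, 1329, 1345, 1371, 2943
Drop lowest 1 (654) and highest 1 (2943)
Remaining (n=14): Σ = 14726, mean = 14726/14 = 1051.857

1052 ms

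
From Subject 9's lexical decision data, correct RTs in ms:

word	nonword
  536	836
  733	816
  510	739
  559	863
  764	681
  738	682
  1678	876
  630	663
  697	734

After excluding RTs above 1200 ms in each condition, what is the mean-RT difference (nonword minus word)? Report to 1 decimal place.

word: exclude 1678
M(word) = 5167/8 = 645.875
M(nonword) = 6890/9 = 765.556
Difference = 765.556 − 645.875 = 119.681 ms

119.7 ms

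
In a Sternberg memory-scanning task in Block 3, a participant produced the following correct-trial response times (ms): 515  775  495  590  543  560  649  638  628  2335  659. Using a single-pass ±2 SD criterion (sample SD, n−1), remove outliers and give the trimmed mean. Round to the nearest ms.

n = 11, ΣRT = 8387, M = 762.455
Σ(x−M)² = 2781852.73; s = √(2781852.73/10) = 527.433
Cutoffs: 762.455 ± 2·527.433 → [-292.4, 1817.3]
Outside: 2335 → excluded.
Retained (n=10): Σ = 6052, mean = 6052/10 = 605.200

605 ms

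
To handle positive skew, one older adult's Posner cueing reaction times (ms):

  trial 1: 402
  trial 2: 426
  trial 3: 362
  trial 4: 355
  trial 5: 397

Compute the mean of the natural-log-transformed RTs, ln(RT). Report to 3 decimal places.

5.960

ln(RT): 5.9965, 6.0544, 5.8916, 5.8721, 5.9839
Σ ln(RT) = 29.7986
Mean = 29.7986/5 = 5.95972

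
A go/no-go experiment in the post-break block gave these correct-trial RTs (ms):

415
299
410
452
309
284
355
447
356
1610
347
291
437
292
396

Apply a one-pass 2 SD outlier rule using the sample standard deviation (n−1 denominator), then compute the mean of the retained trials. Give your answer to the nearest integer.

364 ms

n = 15, ΣRT = 6700, M = 446.667
Σ(x−M)² = 1500309.33; s = √(1500309.33/14) = 327.361
Cutoffs: 446.667 ± 2·327.361 → [-208.1, 1101.4]
Outside: 1610 → excluded.
Retained (n=14): Σ = 5090, mean = 5090/14 = 363.571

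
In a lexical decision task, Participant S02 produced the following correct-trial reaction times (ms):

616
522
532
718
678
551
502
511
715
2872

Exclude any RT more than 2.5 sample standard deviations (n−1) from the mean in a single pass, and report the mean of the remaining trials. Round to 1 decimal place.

n = 10, ΣRT = 8217, M = 821.700
Σ(x−M)² = 4734598.10; s = √(4734598.10/9) = 725.304
Cutoffs: 821.700 ± 2.5·725.304 → [-991.6, 2635.0]
Outside: 2872 → excluded.
Retained (n=9): Σ = 5345, mean = 5345/9 = 593.889

593.9 ms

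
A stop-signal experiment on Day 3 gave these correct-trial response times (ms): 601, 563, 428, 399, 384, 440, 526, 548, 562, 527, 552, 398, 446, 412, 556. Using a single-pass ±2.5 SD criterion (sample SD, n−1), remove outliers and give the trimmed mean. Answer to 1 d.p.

489.5 ms

n = 15, ΣRT = 7342, M = 489.467
Σ(x−M)² = 79403.73; s = √(79403.73/14) = 75.311
Cutoffs: 489.467 ± 2.5·75.311 → [301.2, 677.7]
No RTs fall outside the cutoffs; all 15 retained. Mean = 7342/15 = 489.467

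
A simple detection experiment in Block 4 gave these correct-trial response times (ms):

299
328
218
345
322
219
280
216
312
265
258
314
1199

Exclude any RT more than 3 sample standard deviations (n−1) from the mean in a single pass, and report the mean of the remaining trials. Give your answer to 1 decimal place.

n = 13, ΣRT = 4575, M = 351.923
Σ(x−M)² = 800516.92; s = √(800516.92/12) = 258.282
Cutoffs: 351.923 ± 3·258.282 → [-422.9, 1126.8]
Outside: 1199 → excluded.
Retained (n=12): Σ = 3376, mean = 3376/12 = 281.333

281.3 ms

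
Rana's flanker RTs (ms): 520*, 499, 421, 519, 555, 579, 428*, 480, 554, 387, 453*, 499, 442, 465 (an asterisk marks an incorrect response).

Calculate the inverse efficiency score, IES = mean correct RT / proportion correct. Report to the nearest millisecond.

625 ms

Correct trials (n=11): 499, 421, 519, 555, 579, 480, 554, 387, 499, 442, 465
Mean correct RT = 5400/11 = 490.9091 ms
Proportion correct = 11/14
IES = 490.9091 / (11/14) = 624.793 ms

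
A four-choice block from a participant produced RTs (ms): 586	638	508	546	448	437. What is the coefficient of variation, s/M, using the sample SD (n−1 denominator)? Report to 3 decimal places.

n = 6, Σ = 3163, M = 527.1667
Σ(x−M)² = 30864.833; s = √(30864.833/5) = 78.5682
CV = 78.5682 / 527.1667 = 0.14904

0.149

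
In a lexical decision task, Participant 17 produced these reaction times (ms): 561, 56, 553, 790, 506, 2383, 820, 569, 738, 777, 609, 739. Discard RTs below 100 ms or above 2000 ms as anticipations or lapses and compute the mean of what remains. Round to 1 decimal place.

Excluded: 56, 2383
Retained (n=10): Σ = 6662
Mean = 6662/10 = 666.2000

666.2 ms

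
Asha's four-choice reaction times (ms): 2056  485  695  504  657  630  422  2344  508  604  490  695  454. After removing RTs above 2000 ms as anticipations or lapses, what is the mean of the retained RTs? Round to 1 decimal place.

558.5 ms

Excluded: 2056, 2344
Retained (n=11): Σ = 6144
Mean = 6144/11 = 558.5455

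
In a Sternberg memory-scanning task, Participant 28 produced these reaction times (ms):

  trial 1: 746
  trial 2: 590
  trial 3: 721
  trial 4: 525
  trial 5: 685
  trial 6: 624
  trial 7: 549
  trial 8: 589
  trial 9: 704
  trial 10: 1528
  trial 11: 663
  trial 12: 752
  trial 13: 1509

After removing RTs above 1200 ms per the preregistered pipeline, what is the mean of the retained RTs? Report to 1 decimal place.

Excluded: 1509, 1528
Retained (n=11): Σ = 7148
Mean = 7148/11 = 649.8182

649.8 ms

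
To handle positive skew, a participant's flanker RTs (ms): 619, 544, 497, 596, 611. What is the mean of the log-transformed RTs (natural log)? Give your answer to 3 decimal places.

6.348

ln(RT): 6.4281, 6.2989, 6.2086, 6.3902, 6.4151
Σ ln(RT) = 31.7410
Mean = 31.7410/5 = 6.34820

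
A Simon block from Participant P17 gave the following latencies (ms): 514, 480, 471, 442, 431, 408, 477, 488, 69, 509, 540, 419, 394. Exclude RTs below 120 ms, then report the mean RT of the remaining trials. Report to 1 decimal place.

Excluded: 69
Retained (n=12): Σ = 5573
Mean = 5573/12 = 464.4167

464.4 ms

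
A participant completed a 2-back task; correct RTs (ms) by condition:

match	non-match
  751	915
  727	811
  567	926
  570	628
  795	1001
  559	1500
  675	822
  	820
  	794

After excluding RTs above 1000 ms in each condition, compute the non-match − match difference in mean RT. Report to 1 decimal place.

153.1 ms

non-match: exclude 1001, 1500
M(match) = 4644/7 = 663.429
M(non-match) = 5716/7 = 816.571
Difference = 816.571 − 663.429 = 153.143 ms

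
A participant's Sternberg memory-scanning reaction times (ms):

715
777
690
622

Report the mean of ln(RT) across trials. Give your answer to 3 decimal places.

6.549

ln(RT): 6.5723, 6.6554, 6.5367, 6.4329
Σ ln(RT) = 26.1974
Mean = 26.1974/4 = 6.54934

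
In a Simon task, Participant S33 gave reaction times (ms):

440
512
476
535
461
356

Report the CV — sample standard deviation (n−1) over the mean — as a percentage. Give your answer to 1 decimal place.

13.6%

n = 6, Σ = 2780, M = 463.3333
Σ(x−M)² = 19735.333; s = √(19735.333/5) = 62.8257
CV = 62.8257 / 463.3333 = 0.13560 = 13.560%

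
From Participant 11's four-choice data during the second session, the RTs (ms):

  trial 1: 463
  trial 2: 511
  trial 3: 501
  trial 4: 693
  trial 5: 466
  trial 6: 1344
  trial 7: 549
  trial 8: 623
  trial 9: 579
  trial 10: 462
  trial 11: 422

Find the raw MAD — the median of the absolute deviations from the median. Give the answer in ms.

49 ms

Sorted: 422, 462, 463, 466, 501, 511, 549, 579, 623, 693, 1344 → median = 511
|x − 511|: 48, 0, 10, 182, 45, 833, 38, 112, 68, 49, 89
Sorted deviations: 0, 10, 38, 45, 48, 49, 68, 89, 112, 182, 833 → MAD = 49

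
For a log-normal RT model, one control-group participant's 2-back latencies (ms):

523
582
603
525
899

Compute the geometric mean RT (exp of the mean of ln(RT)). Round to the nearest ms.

ln(RT): 6.2596, 6.3665, 6.4019, 6.2634, 6.8013
Mean ln(RT) = 32.0927/5 = 6.41853
Geometric mean = exp(6.41853) = 613.10 ms

613 ms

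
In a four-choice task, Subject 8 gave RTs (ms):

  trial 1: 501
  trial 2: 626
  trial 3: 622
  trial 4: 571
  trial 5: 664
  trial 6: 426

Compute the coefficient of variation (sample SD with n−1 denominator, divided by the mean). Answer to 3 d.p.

0.158

n = 6, Σ = 3410, M = 568.3333
Σ(x−M)² = 40157.333; s = √(40157.333/5) = 89.6185
CV = 89.6185 / 568.3333 = 0.15769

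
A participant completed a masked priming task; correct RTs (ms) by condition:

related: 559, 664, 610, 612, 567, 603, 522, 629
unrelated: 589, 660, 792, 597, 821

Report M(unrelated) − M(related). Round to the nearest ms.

M(related) = 4766/8 = 595.750
M(unrelated) = 3459/5 = 691.800
Difference = 691.800 − 595.750 = 96.050 ms

96 ms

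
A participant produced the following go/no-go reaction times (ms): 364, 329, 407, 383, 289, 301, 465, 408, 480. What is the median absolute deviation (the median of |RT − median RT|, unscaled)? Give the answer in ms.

Sorted: 289, 301, 329, 364, 383, 407, 408, 465, 480 → median = 383
|x − 383|: 19, 54, 24, 0, 94, 82, 82, 25, 97
Sorted deviations: 0, 19, 24, 25, 54, 82, 82, 94, 97 → MAD = 54

54 ms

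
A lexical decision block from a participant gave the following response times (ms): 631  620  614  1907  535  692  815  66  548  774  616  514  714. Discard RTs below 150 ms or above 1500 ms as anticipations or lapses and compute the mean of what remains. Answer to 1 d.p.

Excluded: 66, 1907
Retained (n=11): Σ = 7073
Mean = 7073/11 = 643.0000

643.0 ms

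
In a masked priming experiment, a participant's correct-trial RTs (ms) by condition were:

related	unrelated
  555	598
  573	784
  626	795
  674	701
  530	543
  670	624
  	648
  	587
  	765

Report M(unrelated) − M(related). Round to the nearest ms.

67 ms

M(related) = 3628/6 = 604.667
M(unrelated) = 6045/9 = 671.667
Difference = 671.667 − 604.667 = 67.000 ms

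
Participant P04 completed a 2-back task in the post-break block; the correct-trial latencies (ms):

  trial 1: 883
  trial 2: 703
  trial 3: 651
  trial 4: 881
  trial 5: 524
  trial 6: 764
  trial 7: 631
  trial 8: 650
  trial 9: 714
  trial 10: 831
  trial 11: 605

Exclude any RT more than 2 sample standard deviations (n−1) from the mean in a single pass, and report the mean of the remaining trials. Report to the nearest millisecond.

712 ms

n = 11, ΣRT = 7837, M = 712.455
Σ(x−M)² = 135668.73; s = √(135668.73/10) = 116.477
Cutoffs: 712.455 ± 2·116.477 → [479.5, 945.4]
No RTs fall outside the cutoffs; all 11 retained. Mean = 7837/11 = 712.455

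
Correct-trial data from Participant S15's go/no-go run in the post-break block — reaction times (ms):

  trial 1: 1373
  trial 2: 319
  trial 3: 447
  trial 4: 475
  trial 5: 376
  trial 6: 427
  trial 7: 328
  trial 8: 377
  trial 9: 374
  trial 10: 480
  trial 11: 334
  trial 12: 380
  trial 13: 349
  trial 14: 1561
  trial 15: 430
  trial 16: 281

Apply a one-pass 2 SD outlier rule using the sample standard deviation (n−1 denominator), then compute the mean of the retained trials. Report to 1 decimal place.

n = 16, ΣRT = 8311, M = 519.438
Σ(x−M)² = 2117311.94; s = √(2117311.94/15) = 375.705
Cutoffs: 519.438 ± 2·375.705 → [-232.0, 1270.8]
Outside: 1373, 1561 → excluded.
Retained (n=14): Σ = 5377, mean = 5377/14 = 384.071

384.1 ms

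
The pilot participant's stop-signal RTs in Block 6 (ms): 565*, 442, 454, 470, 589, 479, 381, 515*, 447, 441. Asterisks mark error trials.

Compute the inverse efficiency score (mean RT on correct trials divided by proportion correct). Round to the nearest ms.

Correct trials (n=8): 442, 454, 470, 589, 479, 381, 447, 441
Mean correct RT = 3703/8 = 462.8750 ms
Proportion correct = 8/10
IES = 462.8750 / (8/10) = 578.594 ms

579 ms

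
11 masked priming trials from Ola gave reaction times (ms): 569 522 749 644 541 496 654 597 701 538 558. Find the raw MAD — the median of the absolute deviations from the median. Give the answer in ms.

47 ms

Sorted: 496, 522, 538, 541, 558, 569, 597, 644, 654, 701, 749 → median = 569
|x − 569|: 0, 47, 180, 75, 28, 73, 85, 28, 132, 31, 11
Sorted deviations: 0, 11, 28, 28, 31, 47, 73, 75, 85, 132, 180 → MAD = 47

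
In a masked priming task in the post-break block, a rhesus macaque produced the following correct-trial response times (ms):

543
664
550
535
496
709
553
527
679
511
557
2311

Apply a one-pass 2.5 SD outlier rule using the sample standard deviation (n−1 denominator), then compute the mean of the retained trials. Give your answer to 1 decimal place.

574.9 ms

n = 12, ΣRT = 8635, M = 719.583
Σ(x−M)² = 2816234.92; s = √(2816234.92/11) = 505.986
Cutoffs: 719.583 ± 2.5·505.986 → [-545.4, 1984.5]
Outside: 2311 → excluded.
Retained (n=11): Σ = 6324, mean = 6324/11 = 574.909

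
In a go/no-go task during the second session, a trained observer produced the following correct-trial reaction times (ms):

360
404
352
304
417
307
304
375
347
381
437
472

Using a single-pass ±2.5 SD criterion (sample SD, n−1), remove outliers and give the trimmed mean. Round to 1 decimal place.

371.7 ms

n = 12, ΣRT = 4460, M = 371.667
Σ(x−M)² = 32004.67; s = √(32004.67/11) = 53.940
Cutoffs: 371.667 ± 2.5·53.940 → [236.8, 506.5]
No RTs fall outside the cutoffs; all 12 retained. Mean = 4460/12 = 371.667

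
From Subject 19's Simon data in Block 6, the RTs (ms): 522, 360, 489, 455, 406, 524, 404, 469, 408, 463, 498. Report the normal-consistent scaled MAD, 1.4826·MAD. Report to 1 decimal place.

81.5 ms

Sorted: 360, 404, 406, 408, 455, 463, 469, 489, 498, 522, 524 → median = 463
|x − 463| sorted: 0, 6, 8, 26, 35, 55, 57, 59, 59, 61, 103 → MAD = 55
Robust SD ≈ 1.4826 × 55 = 81.543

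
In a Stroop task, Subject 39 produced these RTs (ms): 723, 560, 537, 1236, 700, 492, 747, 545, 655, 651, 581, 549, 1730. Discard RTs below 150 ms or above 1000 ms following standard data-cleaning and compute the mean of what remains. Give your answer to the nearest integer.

Excluded: 1236, 1730
Retained (n=11): Σ = 6740
Mean = 6740/11 = 612.7273

613 ms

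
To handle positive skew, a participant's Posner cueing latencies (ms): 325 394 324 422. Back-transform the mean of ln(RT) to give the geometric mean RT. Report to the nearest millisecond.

ln(RT): 5.7838, 5.9764, 5.7807, 6.0450
Mean ln(RT) = 23.5859/4 = 5.89648
Geometric mean = exp(5.89648) = 363.76 ms

364 ms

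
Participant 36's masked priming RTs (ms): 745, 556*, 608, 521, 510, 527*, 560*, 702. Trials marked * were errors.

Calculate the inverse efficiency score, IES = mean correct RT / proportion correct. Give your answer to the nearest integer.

Correct trials (n=5): 745, 608, 521, 510, 702
Mean correct RT = 3086/5 = 617.2000 ms
Proportion correct = 5/8
IES = 617.2000 / (5/8) = 987.520 ms

988 ms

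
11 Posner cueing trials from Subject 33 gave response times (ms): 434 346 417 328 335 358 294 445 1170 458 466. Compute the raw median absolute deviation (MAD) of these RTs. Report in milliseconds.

Sorted: 294, 328, 335, 346, 358, 417, 434, 445, 458, 466, 1170 → median = 417
|x − 417|: 17, 71, 0, 89, 82, 59, 123, 28, 753, 41, 49
Sorted deviations: 0, 17, 28, 41, 49, 59, 71, 82, 89, 123, 753 → MAD = 59

59 ms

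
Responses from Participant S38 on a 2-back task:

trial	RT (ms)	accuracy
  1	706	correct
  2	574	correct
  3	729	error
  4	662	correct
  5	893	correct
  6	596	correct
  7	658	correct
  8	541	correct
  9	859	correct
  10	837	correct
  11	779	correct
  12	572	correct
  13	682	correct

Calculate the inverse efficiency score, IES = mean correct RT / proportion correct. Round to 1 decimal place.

Correct trials (n=12): 706, 574, 662, 893, 596, 658, 541, 859, 837, 779, 572, 682
Mean correct RT = 8359/12 = 696.5833 ms
Proportion correct = 12/13
IES = 696.5833 / (12/13) = 754.632 ms

754.6 ms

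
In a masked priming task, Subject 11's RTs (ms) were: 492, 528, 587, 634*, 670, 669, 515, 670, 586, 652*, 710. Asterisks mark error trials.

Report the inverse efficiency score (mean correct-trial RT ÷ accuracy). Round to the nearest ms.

Correct trials (n=9): 492, 528, 587, 670, 669, 515, 670, 586, 710
Mean correct RT = 5427/9 = 603.0000 ms
Proportion correct = 9/11
IES = 603.0000 / (9/11) = 737.000 ms

737 ms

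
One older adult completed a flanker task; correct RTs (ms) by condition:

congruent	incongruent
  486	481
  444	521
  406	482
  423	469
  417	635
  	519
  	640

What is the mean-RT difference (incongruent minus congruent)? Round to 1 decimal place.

100.1 ms

M(congruent) = 2176/5 = 435.200
M(incongruent) = 3747/7 = 535.286
Difference = 535.286 − 435.200 = 100.086 ms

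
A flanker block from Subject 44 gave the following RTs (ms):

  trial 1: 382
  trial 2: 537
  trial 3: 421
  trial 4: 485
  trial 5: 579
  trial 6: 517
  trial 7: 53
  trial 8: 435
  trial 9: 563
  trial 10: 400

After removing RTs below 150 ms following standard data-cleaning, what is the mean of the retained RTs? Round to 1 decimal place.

Excluded: 53
Retained (n=9): Σ = 4319
Mean = 4319/9 = 479.8889

479.9 ms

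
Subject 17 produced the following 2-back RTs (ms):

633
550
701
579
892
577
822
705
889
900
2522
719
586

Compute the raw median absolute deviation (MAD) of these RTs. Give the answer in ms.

Sorted: 550, 577, 579, 586, 633, 701, 705, 719, 822, 889, 892, 900, 2522 → median = 705
|x − 705|: 72, 155, 4, 126, 187, 128, 117, 0, 184, 195, 1817, 14, 119
Sorted deviations: 0, 4, 14, 72, 117, 119, 126, 128, 155, 184, 187, 195, 1817 → MAD = 126

126 ms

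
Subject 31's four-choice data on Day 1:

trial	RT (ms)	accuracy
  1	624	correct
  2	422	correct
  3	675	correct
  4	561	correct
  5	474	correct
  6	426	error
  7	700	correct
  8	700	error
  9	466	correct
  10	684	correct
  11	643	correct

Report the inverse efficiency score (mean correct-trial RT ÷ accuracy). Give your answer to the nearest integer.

713 ms

Correct trials (n=9): 624, 422, 675, 561, 474, 700, 466, 684, 643
Mean correct RT = 5249/9 = 583.2222 ms
Proportion correct = 9/11
IES = 583.2222 / (9/11) = 712.827 ms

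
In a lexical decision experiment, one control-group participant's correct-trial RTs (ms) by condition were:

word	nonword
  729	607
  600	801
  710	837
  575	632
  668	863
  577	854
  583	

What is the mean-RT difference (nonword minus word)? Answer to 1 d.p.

131.1 ms

M(word) = 4442/7 = 634.571
M(nonword) = 4594/6 = 765.667
Difference = 765.667 − 634.571 = 131.095 ms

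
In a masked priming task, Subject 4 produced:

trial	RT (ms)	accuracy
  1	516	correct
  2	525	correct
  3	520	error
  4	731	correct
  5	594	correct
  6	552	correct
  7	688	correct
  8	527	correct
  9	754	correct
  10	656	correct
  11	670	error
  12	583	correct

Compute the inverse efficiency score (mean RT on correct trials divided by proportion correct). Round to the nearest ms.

735 ms

Correct trials (n=10): 516, 525, 731, 594, 552, 688, 527, 754, 656, 583
Mean correct RT = 6126/10 = 612.6000 ms
Proportion correct = 10/12
IES = 612.6000 / (10/12) = 735.120 ms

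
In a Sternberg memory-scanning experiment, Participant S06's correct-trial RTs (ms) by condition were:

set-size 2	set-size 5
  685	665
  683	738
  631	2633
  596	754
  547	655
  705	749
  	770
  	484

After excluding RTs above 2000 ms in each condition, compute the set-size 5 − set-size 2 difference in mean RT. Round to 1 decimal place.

set-size 5: exclude 2633
M(set-size 2) = 3847/6 = 641.167
M(set-size 5) = 4815/7 = 687.857
Difference = 687.857 − 641.167 = 46.690 ms

46.7 ms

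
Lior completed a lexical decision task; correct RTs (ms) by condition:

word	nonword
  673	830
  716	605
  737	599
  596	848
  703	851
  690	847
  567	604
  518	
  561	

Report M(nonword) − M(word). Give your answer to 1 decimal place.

M(word) = 5761/9 = 640.111
M(nonword) = 5184/7 = 740.571
Difference = 740.571 − 640.111 = 100.460 ms

100.5 ms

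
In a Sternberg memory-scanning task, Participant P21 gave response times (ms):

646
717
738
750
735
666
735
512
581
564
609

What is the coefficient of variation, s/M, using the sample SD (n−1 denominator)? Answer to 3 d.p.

0.126

n = 11, Σ = 7253, M = 659.3636
Σ(x−M)² = 68872.545; s = √(68872.545/10) = 82.9895
CV = 82.9895 / 659.3636 = 0.12586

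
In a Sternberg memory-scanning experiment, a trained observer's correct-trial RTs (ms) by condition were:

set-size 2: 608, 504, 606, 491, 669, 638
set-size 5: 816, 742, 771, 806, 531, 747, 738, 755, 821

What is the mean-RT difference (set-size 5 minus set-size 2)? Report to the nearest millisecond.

M(set-size 2) = 3516/6 = 586.000
M(set-size 5) = 6727/9 = 747.444
Difference = 747.444 − 586.000 = 161.444 ms

161 ms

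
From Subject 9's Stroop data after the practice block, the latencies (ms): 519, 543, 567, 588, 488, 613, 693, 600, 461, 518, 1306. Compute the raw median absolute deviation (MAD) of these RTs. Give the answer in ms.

48 ms

Sorted: 461, 488, 518, 519, 543, 567, 588, 600, 613, 693, 1306 → median = 567
|x − 567|: 48, 24, 0, 21, 79, 46, 126, 33, 106, 49, 739
Sorted deviations: 0, 21, 24, 33, 46, 48, 49, 79, 106, 126, 739 → MAD = 48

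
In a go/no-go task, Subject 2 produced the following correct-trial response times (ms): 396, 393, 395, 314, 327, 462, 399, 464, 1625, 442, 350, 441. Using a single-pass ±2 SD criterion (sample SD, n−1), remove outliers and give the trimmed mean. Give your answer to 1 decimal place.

n = 12, ΣRT = 6008, M = 500.667
Σ(x−M)² = 1405720.67; s = √(1405720.67/11) = 357.481
Cutoffs: 500.667 ± 2·357.481 → [-214.3, 1215.6]
Outside: 1625 → excluded.
Retained (n=11): Σ = 4383, mean = 4383/11 = 398.455

398.5 ms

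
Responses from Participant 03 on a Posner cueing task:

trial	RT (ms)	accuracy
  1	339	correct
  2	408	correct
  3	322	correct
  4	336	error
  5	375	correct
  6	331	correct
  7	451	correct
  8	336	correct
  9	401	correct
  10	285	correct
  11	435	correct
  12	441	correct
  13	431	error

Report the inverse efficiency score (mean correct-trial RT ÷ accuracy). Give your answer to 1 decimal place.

Correct trials (n=11): 339, 408, 322, 375, 331, 451, 336, 401, 285, 435, 441
Mean correct RT = 4124/11 = 374.9091 ms
Proportion correct = 11/13
IES = 374.9091 / (11/13) = 443.074 ms

443.1 ms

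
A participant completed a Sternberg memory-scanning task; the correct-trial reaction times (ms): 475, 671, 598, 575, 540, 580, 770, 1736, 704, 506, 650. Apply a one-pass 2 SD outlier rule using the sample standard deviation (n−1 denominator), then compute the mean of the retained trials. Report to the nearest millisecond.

n = 11, ΣRT = 7805, M = 709.545
Σ(x−M)² = 1234840.73; s = √(1234840.73/10) = 351.403
Cutoffs: 709.545 ± 2·351.403 → [6.7, 1412.4]
Outside: 1736 → excluded.
Retained (n=10): Σ = 6069, mean = 6069/10 = 606.900

607 ms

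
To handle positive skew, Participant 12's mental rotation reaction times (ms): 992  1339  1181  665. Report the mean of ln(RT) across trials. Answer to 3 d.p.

6.918

ln(RT): 6.8997, 7.1997, 7.0741, 6.4998
Σ ln(RT) = 27.6733
Mean = 27.6733/4 = 6.91833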